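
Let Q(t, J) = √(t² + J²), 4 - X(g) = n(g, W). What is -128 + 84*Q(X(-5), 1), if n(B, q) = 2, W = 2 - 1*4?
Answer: -128 + 84*√5 ≈ 59.830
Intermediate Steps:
W = -2 (W = 2 - 4 = -2)
X(g) = 2 (X(g) = 4 - 1*2 = 4 - 2 = 2)
Q(t, J) = √(J² + t²)
-128 + 84*Q(X(-5), 1) = -128 + 84*√(1² + 2²) = -128 + 84*√(1 + 4) = -128 + 84*√5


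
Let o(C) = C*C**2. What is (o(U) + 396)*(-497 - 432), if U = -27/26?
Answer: -6447643677/17576 ≈ -3.6684e+5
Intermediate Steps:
U = -27/26 (U = -27*1/26 = -27/26 ≈ -1.0385)
o(C) = C**3
(o(U) + 396)*(-497 - 432) = ((-27/26)**3 + 396)*(-497 - 432) = (-19683/17576 + 396)*(-929) = (6940413/17576)*(-929) = -6447643677/17576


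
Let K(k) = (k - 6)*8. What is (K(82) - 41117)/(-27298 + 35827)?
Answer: -13503/2843 ≈ -4.7496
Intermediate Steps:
K(k) = -48 + 8*k (K(k) = (-6 + k)*8 = -48 + 8*k)
(K(82) - 41117)/(-27298 + 35827) = ((-48 + 8*82) - 41117)/(-27298 + 35827) = ((-48 + 656) - 41117)/8529 = (608 - 41117)*(1/8529) = -40509*1/8529 = -13503/2843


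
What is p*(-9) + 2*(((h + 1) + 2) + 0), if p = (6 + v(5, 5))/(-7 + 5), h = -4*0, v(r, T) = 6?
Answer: 60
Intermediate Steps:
h = 0
p = -6 (p = (6 + 6)/(-7 + 5) = 12/(-2) = 12*(-1/2) = -6)
p*(-9) + 2*(((h + 1) + 2) + 0) = -6*(-9) + 2*(((0 + 1) + 2) + 0) = 54 + 2*((1 + 2) + 0) = 54 + 2*(3 + 0) = 54 + 2*3 = 54 + 6 = 60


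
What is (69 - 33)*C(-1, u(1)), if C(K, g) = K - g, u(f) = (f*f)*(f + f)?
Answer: -108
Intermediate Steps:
u(f) = 2*f³ (u(f) = f²*(2*f) = 2*f³)
(69 - 33)*C(-1, u(1)) = (69 - 33)*(-1 - 2*1³) = 36*(-1 - 2) = 36*(-3) = -108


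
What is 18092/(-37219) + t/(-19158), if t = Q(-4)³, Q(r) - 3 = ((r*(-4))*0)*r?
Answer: -115870483/237680534 ≈ -0.48750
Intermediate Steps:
Q(r) = 3 (Q(r) = 3 + ((r*(-4))*0)*r = 3 + (-4*r*0)*r = 3 + 0*r = 3 + 0 = 3)
t = 27 (t = 3³ = 27)
18092/(-37219) + t/(-19158) = 18092/(-37219) + 27/(-19158) = 18092*(-1/37219) + 27*(-1/19158) = -18092/37219 - 9/6386 = -115870483/237680534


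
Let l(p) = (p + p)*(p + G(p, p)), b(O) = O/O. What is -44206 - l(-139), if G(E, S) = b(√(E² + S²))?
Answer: -82570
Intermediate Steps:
b(O) = 1
G(E, S) = 1
l(p) = 2*p*(1 + p) (l(p) = (p + p)*(p + 1) = (2*p)*(1 + p) = 2*p*(1 + p))
-44206 - l(-139) = -44206 - 2*(-139)*(1 - 139) = -44206 - 2*(-139)*(-138) = -44206 - 1*38364 = -44206 - 38364 = -82570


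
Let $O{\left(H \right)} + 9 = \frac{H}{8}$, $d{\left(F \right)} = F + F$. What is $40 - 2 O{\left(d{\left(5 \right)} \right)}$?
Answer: $\frac{111}{2} \approx 55.5$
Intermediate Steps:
$d{\left(F \right)} = 2 F$
$O{\left(H \right)} = -9 + \frac{H}{8}$
$40 - 2 O{\left(d{\left(5 \right)} \right)} = 40 - 2 \left(-9 + \frac{2 \cdot 5}{8}\right) = 40 - 2 \left(-9 + \frac{1}{8} \cdot 10\right) = 40 - 2 \left(-9 + \frac{5}{4}\right) = 40 - - \frac{31}{2} = 40 + \frac{31}{2} = \frac{111}{2}$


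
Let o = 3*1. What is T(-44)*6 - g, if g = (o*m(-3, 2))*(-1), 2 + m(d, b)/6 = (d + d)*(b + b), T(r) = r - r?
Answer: -468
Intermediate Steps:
T(r) = 0
o = 3
m(d, b) = -12 + 24*b*d (m(d, b) = -12 + 6*((d + d)*(b + b)) = -12 + 6*((2*d)*(2*b)) = -12 + 6*(4*b*d) = -12 + 24*b*d)
g = 468 (g = (3*(-12 + 24*2*(-3)))*(-1) = (3*(-12 - 144))*(-1) = (3*(-156))*(-1) = -468*(-1) = 468)
T(-44)*6 - g = 0*6 - 1*468 = 0 - 468 = -468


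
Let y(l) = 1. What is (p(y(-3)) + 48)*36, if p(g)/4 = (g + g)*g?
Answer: 2016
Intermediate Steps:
p(g) = 8*g² (p(g) = 4*((g + g)*g) = 4*((2*g)*g) = 4*(2*g²) = 8*g²)
(p(y(-3)) + 48)*36 = (8*1² + 48)*36 = (8*1 + 48)*36 = (8 + 48)*36 = 56*36 = 2016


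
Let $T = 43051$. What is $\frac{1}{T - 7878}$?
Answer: $\frac{1}{35173} \approx 2.8431 \cdot 10^{-5}$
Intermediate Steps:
$\frac{1}{T - 7878} = \frac{1}{43051 - 7878} = \frac{1}{35173}$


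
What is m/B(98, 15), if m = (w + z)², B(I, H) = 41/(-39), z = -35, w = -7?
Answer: -68796/41 ≈ -1678.0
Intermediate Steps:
B(I, H) = -41/39 (B(I, H) = 41*(-1/39) = -41/39)
m = 1764 (m = (-7 - 35)² = (-42)² = 1764)
m/B(98, 15) = 1764/(-41/39) = 1764*(-39/41) = -68796/41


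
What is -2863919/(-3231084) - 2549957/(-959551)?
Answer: 10987201603757/3100389883284 ≈ 3.5438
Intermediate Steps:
-2863919/(-3231084) - 2549957/(-959551) = -2863919*(-1/3231084) - 2549957*(-1/959551) = 2863919/3231084 + 2549957/959551 = 10987201603757/3100389883284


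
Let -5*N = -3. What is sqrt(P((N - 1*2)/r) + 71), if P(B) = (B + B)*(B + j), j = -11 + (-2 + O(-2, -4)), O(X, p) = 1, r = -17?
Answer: sqrt(498793)/85 ≈ 8.3089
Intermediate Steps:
N = 3/5 (N = -1/5*(-3) = 3/5 ≈ 0.60000)
j = -12 (j = -11 + (-2 + 1) = -11 - 1 = -12)
P(B) = 2*B*(-12 + B) (P(B) = (B + B)*(B - 12) = (2*B)*(-12 + B) = 2*B*(-12 + B))
sqrt(P((N - 1*2)/r) + 71) = sqrt(2*((3/5 - 1*2)/(-17))*(-12 + (3/5 - 1*2)/(-17)) + 71) = sqrt(2*((3/5 - 2)*(-1/17))*(-12 + (3/5 - 2)*(-1/17)) + 71) = sqrt(2*(-7/5*(-1/17))*(-12 - 7/5*(-1/17)) + 71) = sqrt(2*(7/85)*(-12 + 7/85) + 71) = sqrt(2*(7/85)*(-1013/85) + 71) = sqrt(-14182/7225 + 71) = sqrt(498793/7225) = sqrt(498793)/85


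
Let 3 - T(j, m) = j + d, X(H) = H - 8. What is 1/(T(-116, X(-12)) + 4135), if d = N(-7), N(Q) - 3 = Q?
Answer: 1/4258 ≈ 0.00023485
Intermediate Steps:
N(Q) = 3 + Q
d = -4 (d = 3 - 7 = -4)
X(H) = -8 + H
T(j, m) = 7 - j (T(j, m) = 3 - (j - 4) = 3 - (-4 + j) = 3 + (4 - j) = 7 - j)
1/(T(-116, X(-12)) + 4135) = 1/((7 - 1*(-116)) + 4135) = 1/((7 + 116) + 4135) = 1/(123 + 4135) = 1/4258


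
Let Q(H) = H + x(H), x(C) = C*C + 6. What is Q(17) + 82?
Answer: 394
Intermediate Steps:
x(C) = 6 + C² (x(C) = C² + 6 = 6 + C²)
Q(H) = 6 + H + H² (Q(H) = H + (6 + H²) = 6 + H + H²)
Q(17) + 82 = (6 + 17 + 17²) + 82 = (6 + 17 + 289) + 82 = 312 + 82 = 394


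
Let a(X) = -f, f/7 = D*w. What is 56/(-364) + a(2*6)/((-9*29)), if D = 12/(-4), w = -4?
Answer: 190/1131 ≈ 0.16799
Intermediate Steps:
D = -3 (D = 12*(-¼) = -3)
f = 84 (f = 7*(-3*(-4)) = 7*12 = 84)
a(X) = -84 (a(X) = -1*84 = -84)
56/(-364) + a(2*6)/((-9*29)) = 56/(-364) - 84/((-9*29)) = 56*(-1/364) - 84/(-261) = -2/13 - 84*(-1/261) = -2/13 + 28/87 = 190/1131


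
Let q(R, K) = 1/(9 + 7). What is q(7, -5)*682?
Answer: 341/8 ≈ 42.625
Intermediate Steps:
q(R, K) = 1/16
q(7, -5)*682 = (1/16)*682 = 341/8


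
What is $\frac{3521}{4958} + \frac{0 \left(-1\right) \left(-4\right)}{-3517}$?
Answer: $\frac{3521}{4958} \approx 0.71017$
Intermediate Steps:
$\frac{3521}{4958} + \frac{0 \left(-1\right) \left(-4\right)}{-3517} = 3521 \cdot \frac{1}{4958} + 0 \left(-4\right) \left(- \frac{1}{3517}\right) = \frac{3521}{4958} + 0 \left(- \frac{1}{3517}\right) = \frac{3521}{4958} + 0 = \frac{3521}{4958}$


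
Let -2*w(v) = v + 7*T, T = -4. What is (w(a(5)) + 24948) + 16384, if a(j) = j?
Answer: 82687/2 ≈ 41344.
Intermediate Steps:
w(v) = 14 - v/2 (w(v) = -(v + 7*(-4))/2 = -(v - 28)/2 = -(-28 + v)/2 = 14 - v/2)
(w(a(5)) + 24948) + 16384 = ((14 - ½*5) + 24948) + 16384 = ((14 - 5/2) + 24948) + 16384 = (23/2 + 24948) + 16384 = 49919/2 + 16384 = 82687/2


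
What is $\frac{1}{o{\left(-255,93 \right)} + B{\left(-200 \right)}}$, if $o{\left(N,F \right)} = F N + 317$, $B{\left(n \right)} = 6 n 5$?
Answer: $- \frac{1}{29398} \approx -3.4016 \cdot 10^{-5}$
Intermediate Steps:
$B{\left(n \right)} = 30 n$
$o{\left(N,F \right)} = 317 + F N$
$\frac{1}{o{\left(-255,93 \right)} + B{\left(-200 \right)}} = \frac{1}{\left(317 + 93 \left(-255\right)\right) + 30 \left(-200\right)} = \frac{1}{\left(317 - 23715\right) - 6000} = \frac{1}{-23398 - 6000} = \frac{1}{-29398} = - \frac{1}{29398}$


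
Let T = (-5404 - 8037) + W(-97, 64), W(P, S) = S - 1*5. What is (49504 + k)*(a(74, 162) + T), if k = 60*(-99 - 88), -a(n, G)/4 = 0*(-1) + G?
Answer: -537124520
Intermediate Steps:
W(P, S) = -5 + S (W(P, S) = S - 5 = -5 + S)
a(n, G) = -4*G (a(n, G) = -4*(0*(-1) + G) = -4*(0 + G) = -4*G)
T = -13382 (T = (-5404 - 8037) + (-5 + 64) = -13441 + 59 = -13382)
k = -11220 (k = 60*(-187) = -11220)
(49504 + k)*(a(74, 162) + T) = (49504 - 11220)*(-4*162 - 13382) = 38284*(-648 - 13382) = 38284*(-14030) = -537124520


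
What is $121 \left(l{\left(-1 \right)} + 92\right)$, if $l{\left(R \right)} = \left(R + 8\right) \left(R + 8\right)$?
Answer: $17061$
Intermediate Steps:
$l{\left(R \right)} = \left(8 + R\right)^{2}$ ($l{\left(R \right)} = \left(8 + R\right) \left(8 + R\right) = \left(8 + R\right)^{2}$)
$121 \left(l{\left(-1 \right)} + 92\right) = 121 \left(\left(8 - 1\right)^{2} + 92\right) = 121 \left(7^{2} + 92\right) = 121 \left(49 + 92\right) = 121 \cdot 141 = 17061$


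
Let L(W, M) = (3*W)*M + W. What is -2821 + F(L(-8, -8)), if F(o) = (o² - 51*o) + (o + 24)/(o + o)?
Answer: 497986/23 ≈ 21652.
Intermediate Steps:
L(W, M) = W + 3*M*W (L(W, M) = 3*M*W + W = W + 3*M*W)
F(o) = o² - 51*o + (24 + o)/(2*o) (F(o) = (o² - 51*o) + (24 + o)/((2*o)) = (o² - 51*o) + (24 + o)*(1/(2*o)) = (o² - 51*o) + (24 + o)/(2*o) = o² - 51*o + (24 + o)/(2*o))
-2821 + F(L(-8, -8)) = -2821 + (½ + (-8*(1 + 3*(-8)))² - (-408)*(1 + 3*(-8)) + 12/((-8*(1 + 3*(-8))))) = -2821 + (½ + (-8*(1 - 24))² - (-408)*(1 - 24) + 12/((-8*(1 - 24)))) = -2821 + (½ + (-8*(-23))² - (-408)*(-23) + 12/((-8*(-23)))) = -2821 + (½ + 184² - 51*184 + 12/184) = -2821 + (½ + 33856 - 9384 + 12*(1/184)) = -2821 + (½ + 33856 - 9384 + 3/46) = -2821 + 562869/23 = 497986/23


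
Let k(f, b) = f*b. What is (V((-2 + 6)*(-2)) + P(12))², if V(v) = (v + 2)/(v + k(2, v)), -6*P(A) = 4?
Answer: 25/144 ≈ 0.17361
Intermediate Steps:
k(f, b) = b*f
P(A) = -⅔ (P(A) = -⅙*4 = -⅔)
V(v) = (2 + v)/(3*v) (V(v) = (v + 2)/(v + v*2) = (2 + v)/(v + 2*v) = (2 + v)/((3*v)) = (2 + v)*(1/(3*v)) = (2 + v)/(3*v))
(V((-2 + 6)*(-2)) + P(12))² = ((2 + (-2 + 6)*(-2))/(3*(((-2 + 6)*(-2)))) - ⅔)² = ((2 + 4*(-2))/(3*((4*(-2)))) - ⅔)² = ((⅓)*(2 - 8)/(-8) - ⅔)² = ((⅓)*(-⅛)*(-6) - ⅔)² = (¼ - ⅔)² = (-5/12)² = 25/144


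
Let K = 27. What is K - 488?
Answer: -461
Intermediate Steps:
K - 488 = 27 - 488 = -461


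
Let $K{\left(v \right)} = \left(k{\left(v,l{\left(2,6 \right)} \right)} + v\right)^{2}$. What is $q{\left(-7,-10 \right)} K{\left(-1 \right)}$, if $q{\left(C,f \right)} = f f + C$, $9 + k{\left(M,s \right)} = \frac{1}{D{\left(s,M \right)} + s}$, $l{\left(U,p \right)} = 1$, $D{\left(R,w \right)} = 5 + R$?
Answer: $\frac{442773}{49} \approx 9036.2$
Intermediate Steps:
$k{\left(M,s \right)} = -9 + \frac{1}{5 + 2 s}$ ($k{\left(M,s \right)} = -9 + \frac{1}{\left(5 + s\right) + s} = -9 + \frac{1}{5 + 2 s}$)
$q{\left(C,f \right)} = C + f^{2}$ ($q{\left(C,f \right)} = f^{2} + C = C + f^{2}$)
$K{\left(v \right)} = \left(- \frac{62}{7} + v\right)^{2}$ ($K{\left(v \right)} = \left(\frac{2 \left(-22 - 9\right)}{5 + 2 \cdot 1} + v\right)^{2} = \left(\frac{2 \left(-22 - 9\right)}{5 + 2} + v\right)^{2} = \left(2 \cdot \frac{1}{7} \left(-31\right) + v\right)^{2} = \left(- \frac{62}{7} + v\right)^{2}$)
$q{\left(-7,-10 \right)} K{\left(-1 \right)} = \left(-7 + \left(-10\right)^{2}\right) \frac{\left(-62 + 7 \left(-1\right)\right)^{2}}{49} = \left(-7 + 100\right) \frac{\left(-62 - 7\right)^{2}}{49} = 93 \frac{\left(-69\right)^{2}}{49} = 93 \cdot \frac{1}{49} \cdot 4761 = 93 \cdot \frac{4761}{49} = \frac{442773}{49}$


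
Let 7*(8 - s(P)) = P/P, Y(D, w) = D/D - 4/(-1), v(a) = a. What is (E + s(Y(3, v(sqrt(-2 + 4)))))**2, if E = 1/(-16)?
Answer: 762129/12544 ≈ 60.756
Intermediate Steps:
E = -1/16 ≈ -0.062500
Y(D, w) = 5 (Y(D, w) = 1 - 4*(-1) = 1 + 4 = 5)
s(P) = 55/7 (s(P) = 8 - P/(7*P) = 8 - 1/7*1 = 8 - 1/7 = 55/7)
(E + s(Y(3, v(sqrt(-2 + 4)))))**2 = (-1/16 + 55/7)**2 = (873/112)**2 = 762129/12544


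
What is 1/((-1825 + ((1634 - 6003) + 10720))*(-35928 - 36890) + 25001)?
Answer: -1/329549267 ≈ -3.0344e-9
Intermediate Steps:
1/((-1825 + ((1634 - 6003) + 10720))*(-35928 - 36890) + 25001) = 1/((-1825 + (-4369 + 10720))*(-72818) + 25001) = 1/((-1825 + 6351)*(-72818) + 25001) = 1/(4526*(-72818) + 25001) = 1/(-329574268 + 25001) = 1/(-329549267) = -1/329549267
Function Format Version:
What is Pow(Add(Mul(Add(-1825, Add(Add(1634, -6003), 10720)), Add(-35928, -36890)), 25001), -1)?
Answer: Rational(-1, 329549267) ≈ -3.0344e-9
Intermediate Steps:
Pow(Add(Mul(Add(-1825, Add(Add(1634, -6003), 10720)), Add(-35928, -36890)), 25001), -1) = Pow(Add(Mul(Add(-1825, Add(-4369, 10720)), -72818), 25001), -1) = Pow(Add(Mul(Add(-1825, 6351), -72818), 25001), -1) = Pow(Add(Mul(4526, -72818), 25001), -1) = Pow(Add(-329574268, 25001), -1) = Pow(-329549267, -1) = Rational(-1, 329549267)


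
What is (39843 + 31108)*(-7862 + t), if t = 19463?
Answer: 823102551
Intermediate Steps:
(39843 + 31108)*(-7862 + t) = (39843 + 31108)*(-7862 + 19463) = 70951*11601 = 823102551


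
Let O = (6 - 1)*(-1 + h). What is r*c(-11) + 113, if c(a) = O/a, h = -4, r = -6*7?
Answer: 193/11 ≈ 17.545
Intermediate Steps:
r = -42
O = -25 (O = (6 - 1)*(-1 - 4) = 5*(-5) = -25)
c(a) = -25/a
r*c(-11) + 113 = -(-1050)/(-11) + 113 = -(-1050)*(-1)/11 + 113 = -42*25/11 + 113 = -1050/11 + 113 = 193/11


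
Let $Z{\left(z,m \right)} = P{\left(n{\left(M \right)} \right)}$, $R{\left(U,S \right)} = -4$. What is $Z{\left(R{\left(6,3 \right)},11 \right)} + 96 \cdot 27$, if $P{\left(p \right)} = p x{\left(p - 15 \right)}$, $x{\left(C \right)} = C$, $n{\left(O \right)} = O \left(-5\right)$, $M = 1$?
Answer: $2692$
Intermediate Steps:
$n{\left(O \right)} = - 5 O$
$P{\left(p \right)} = p \left(-15 + p\right)$ ($P{\left(p \right)} = p \left(p - 15\right) = p \left(-15 + p\right)$)
$Z{\left(z,m \right)} = 100$ ($Z{\left(z,m \right)} = \left(-5\right) 1 \left(-15 - 5\right) = - 5 \left(-15 - 5\right) = \left(-5\right) \left(-20\right) = 100$)
$Z{\left(R{\left(6,3 \right)},11 \right)} + 96 \cdot 27 = 100 + 96 \cdot 27 = 100 + 2592 = 2692$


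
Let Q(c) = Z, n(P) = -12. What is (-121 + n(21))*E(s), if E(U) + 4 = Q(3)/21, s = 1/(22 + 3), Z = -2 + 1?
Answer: 1615/3 ≈ 538.33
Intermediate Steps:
Z = -1
Q(c) = -1
s = 1/25 ≈ 0.040000
E(U) = -85/21 (E(U) = -4 - 1/21 = -85/21)
(-121 + n(21))*E(s) = (-121 - 12)*(-85/21) = -133*(-85/21) = 1615/3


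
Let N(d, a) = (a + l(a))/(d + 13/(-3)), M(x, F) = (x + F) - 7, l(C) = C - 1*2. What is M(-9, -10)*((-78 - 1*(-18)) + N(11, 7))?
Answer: 7566/5 ≈ 1513.2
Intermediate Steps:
l(C) = -2 + C (l(C) = C - 2 = -2 + C)
M(x, F) = -7 + F + x (M(x, F) = (F + x) - 7 = -7 + F + x)
N(d, a) = (-2 + 2*a)/(-13/3 + d) (N(d, a) = (a + (-2 + a))/(d + 13/(-3)) = (-2 + 2*a)/(d + 13*(-1/3)) = (-2 + 2*a)/(d - 13/3) = (-2 + 2*a)/(-13/3 + d))
M(-9, -10)*((-78 - 1*(-18)) + N(11, 7)) = (-7 - 10 - 9)*((-78 - 1*(-18)) + 6*(-1 + 7)/(-13 + 3*11)) = -26*((-78 + 18) + 6*6/(-13 + 33)) = -26*(-60 + 6*6/20) = -26*(-60 + 6*(1/20)*6) = -26*(-60 + 9/5) = -26*(-291/5) = 7566/5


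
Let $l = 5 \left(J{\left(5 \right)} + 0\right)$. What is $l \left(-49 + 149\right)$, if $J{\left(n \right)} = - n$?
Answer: $-2500$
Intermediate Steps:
$l = -25$ ($l = 5 \left(\left(-1\right) 5 + 0\right) = 5 \left(-5 + 0\right) = 5 \left(-5\right) = -25$)
$l \left(-49 + 149\right) = - 25 \left(-49 + 149\right) = \left(-25\right) 100 = -2500$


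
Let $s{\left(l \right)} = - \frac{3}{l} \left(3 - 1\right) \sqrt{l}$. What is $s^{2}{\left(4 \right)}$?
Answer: $9$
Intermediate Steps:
$s{\left(l \right)} = - \frac{6}{\sqrt{l}}$ ($s{\left(l \right)} = - \frac{3}{l} 2 \sqrt{l} = - \frac{6}{l} \sqrt{l} = - \frac{6}{\sqrt{l}}$)
$s^{2}{\left(4 \right)} = \left(- \frac{6}{2}\right)^{2} = \left(\left(-6\right) \frac{1}{2}\right)^{2} = \left(-3\right)^{2} = 9$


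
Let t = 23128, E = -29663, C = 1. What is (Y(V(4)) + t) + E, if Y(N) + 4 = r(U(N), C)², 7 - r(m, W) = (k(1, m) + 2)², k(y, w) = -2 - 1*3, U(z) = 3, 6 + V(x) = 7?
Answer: -6535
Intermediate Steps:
V(x) = 1 (V(x) = -6 + 7 = 1)
k(y, w) = -5 (k(y, w) = -2 - 3 = -5)
r(m, W) = -2 (r(m, W) = 7 - (-5 + 2)² = 7 - 1*(-3)² = 7 - 1*9 = 7 - 9 = -2)
Y(N) = 0 (Y(N) = -4 + (-2)² = -4 + 4 = 0)
(Y(V(4)) + t) + E = (0 + 23128) - 29663 = 23128 - 29663 = -6535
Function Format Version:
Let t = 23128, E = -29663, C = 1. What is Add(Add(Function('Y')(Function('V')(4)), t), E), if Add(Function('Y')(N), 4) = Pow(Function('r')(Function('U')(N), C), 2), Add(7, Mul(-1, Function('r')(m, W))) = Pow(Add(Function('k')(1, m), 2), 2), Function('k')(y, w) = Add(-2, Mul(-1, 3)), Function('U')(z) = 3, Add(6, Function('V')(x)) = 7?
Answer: -6535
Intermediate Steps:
Function('V')(x) = 1 (Function('V')(x) = Add(-6, 7) = 1)
Function('k')(y, w) = -5 (Function('k')(y, w) = Add(-2, -3) = -5)
Function('r')(m, W) = -2 (Function('r')(m, W) = Add(7, Mul(-1, Pow(Add(-5, 2), 2))) = Add(7, Mul(-1, Pow(-3, 2))) = Add(7, Mul(-1, 9)) = Add(7, -9) = -2)
Function('Y')(N) = 0 (Function('Y')(N) = Add(-4, Pow(-2, 2)) = Add(-4, 4) = 0)
Add(Add(Function('Y')(Function('V')(4)), t), E) = Add(Add(0, 23128), -29663) = Add(23128, -29663) = -6535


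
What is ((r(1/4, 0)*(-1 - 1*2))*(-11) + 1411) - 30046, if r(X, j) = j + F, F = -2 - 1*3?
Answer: -28800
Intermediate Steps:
F = -5 (F = -2 - 3 = -5)
r(X, j) = -5 + j (r(X, j) = j - 5 = -5 + j)
((r(1/4, 0)*(-1 - 1*2))*(-11) + 1411) - 30046 = (((-5 + 0)*(-1 - 1*2))*(-11) + 1411) - 30046 = (-5*(-1 - 2)*(-11) + 1411) - 30046 = (-5*(-3)*(-11) + 1411) - 30046 = (15*(-11) + 1411) - 30046 = (-165 + 1411) - 30046 = 1246 - 30046 = -28800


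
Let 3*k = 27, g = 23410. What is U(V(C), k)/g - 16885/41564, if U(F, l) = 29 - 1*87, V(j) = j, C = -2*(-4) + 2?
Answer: -198844281/486506620 ≈ -0.40872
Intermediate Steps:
C = 10 (C = 8 + 2 = 10)
k = 9 (k = (⅓)*27 = 9)
U(F, l) = -58 (U(F, l) = 29 - 87 = -58)
U(V(C), k)/g - 16885/41564 = -58/23410 - 16885/41564 = -58*1/23410 - 16885*1/41564 = -29/11705 - 16885/41564 = -198844281/486506620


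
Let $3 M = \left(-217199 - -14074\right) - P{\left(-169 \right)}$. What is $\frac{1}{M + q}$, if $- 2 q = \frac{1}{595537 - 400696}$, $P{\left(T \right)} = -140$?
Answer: $- \frac{389682}{26366533591} \approx -1.4779 \cdot 10^{-5}$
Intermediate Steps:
$M = - \frac{202985}{3}$ ($M = \frac{\left(-217199 - -14074\right) - -140}{3} = \frac{\left(-217199 + 14074\right) + 140}{3} = \frac{-203125 + 140}{3} = \frac{1}{3} \left(-202985\right) = - \frac{202985}{3} \approx -67662.0$)
$q = - \frac{1}{389682}$ ($q = - \frac{1}{2 \left(595537 - 400696\right)} = - \frac{1}{2 \cdot 194841} = \left(- \frac{1}{2}\right) \frac{1}{194841} = - \frac{1}{389682} \approx -2.5662 \cdot 10^{-6}$)
$\frac{1}{M + q} = \frac{1}{- \frac{202985}{3} - \frac{1}{389682}} = \frac{1}{- \frac{26366533591}{389682}} = - \frac{389682}{26366533591}$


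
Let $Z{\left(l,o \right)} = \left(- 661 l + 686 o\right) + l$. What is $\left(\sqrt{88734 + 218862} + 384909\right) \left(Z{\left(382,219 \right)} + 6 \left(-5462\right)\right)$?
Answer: $-51831076122 - 269316 \sqrt{76899} \approx -5.1906 \cdot 10^{10}$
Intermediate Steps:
$Z{\left(l,o \right)} = - 660 l + 686 o$
$\left(\sqrt{88734 + 218862} + 384909\right) \left(Z{\left(382,219 \right)} + 6 \left(-5462\right)\right) = \left(\sqrt{88734 + 218862} + 384909\right) \left(\left(\left(-660\right) 382 + 686 \cdot 219\right) + 6 \left(-5462\right)\right) = \left(\sqrt{307596} + 384909\right) \left(\left(-252120 + 150234\right) - 32772\right) = \left(2 \sqrt{76899} + 384909\right) \left(-101886 - 32772\right) = \left(384909 + 2 \sqrt{76899}\right) \left(-134658\right) = -51831076122 - 269316 \sqrt{76899}$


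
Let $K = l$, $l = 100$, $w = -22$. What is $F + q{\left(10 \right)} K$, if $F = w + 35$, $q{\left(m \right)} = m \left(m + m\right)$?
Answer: $20013$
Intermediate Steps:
$q{\left(m \right)} = 2 m^{2}$ ($q{\left(m \right)} = m 2 m = 2 m^{2}$)
$F = 13$ ($F = -22 + 35 = 13$)
$K = 100$
$F + q{\left(10 \right)} K = 13 + 2 \cdot 10^{2} \cdot 100 = 13 + 2 \cdot 100 \cdot 100 = 13 + 200 \cdot 100 = 13 + 20000 = 20013$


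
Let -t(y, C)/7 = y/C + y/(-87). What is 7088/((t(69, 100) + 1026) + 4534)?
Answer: 20555200/16126093 ≈ 1.2747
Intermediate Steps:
t(y, C) = 7*y/87 - 7*y/C (t(y, C) = -7*(y/C + y/(-87)) = -7*(y/C + y*(-1/87)) = -7*(y/C - y/87) = -7*(-y/87 + y/C) = 7*y/87 - 7*y/C)
7088/((t(69, 100) + 1026) + 4534) = 7088/(((7/87)*69*(-87 + 100)/100 + 1026) + 4534) = 7088/(((7/87)*69*(1/100)*13 + 1026) + 4534) = 7088/((2093/2900 + 1026) + 4534) = 7088/(2977493/2900 + 4534) = 7088/(16126093/2900) = 7088*(2900/16126093) = 20555200/16126093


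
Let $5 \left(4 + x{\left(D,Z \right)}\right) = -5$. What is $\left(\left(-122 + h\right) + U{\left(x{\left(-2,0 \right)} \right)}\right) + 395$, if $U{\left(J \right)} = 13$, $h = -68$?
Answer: $218$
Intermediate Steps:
$x{\left(D,Z \right)} = -5$ ($x{\left(D,Z \right)} = -4 + \frac{1}{5} \left(-5\right) = -4 - 1 = -5$)
$\left(\left(-122 + h\right) + U{\left(x{\left(-2,0 \right)} \right)}\right) + 395 = \left(\left(-122 - 68\right) + 13\right) + 395 = \left(-190 + 13\right) + 395 = -177 + 395 = 218$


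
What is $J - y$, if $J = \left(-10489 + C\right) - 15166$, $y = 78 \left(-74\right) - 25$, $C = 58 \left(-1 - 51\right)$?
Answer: $-22874$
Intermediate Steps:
$C = -3016$ ($C = 58 \left(-52\right) = -3016$)
$y = -5797$ ($y = -5772 - 25 = -5797$)
$J = -28671$ ($J = \left(-10489 - 3016\right) - 15166 = -13505 - 15166 = -28671$)
$J - y = -28671 - -5797 = -28671 + 5797 = -22874$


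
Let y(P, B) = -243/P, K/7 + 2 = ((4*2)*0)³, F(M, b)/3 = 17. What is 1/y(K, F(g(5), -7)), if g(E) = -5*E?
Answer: 14/243 ≈ 0.057613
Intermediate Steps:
F(M, b) = 51 (F(M, b) = 3*17 = 51)
K = -14 (K = -14 + 7*((4*2)*0)³ = -14 + 7*(8*0)³ = -14 + 7*0³ = -14 + 7*0 = -14 + 0 = -14)
1/y(K, F(g(5), -7)) = 1/(-243/(-14)) = 1/(-243*(-1/14)) = 1/(243/14) = 14/243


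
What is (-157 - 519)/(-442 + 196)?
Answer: 338/123 ≈ 2.7480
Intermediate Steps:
(-157 - 519)/(-442 + 196) = -676/(-246) = -676*(-1/246) = 338/123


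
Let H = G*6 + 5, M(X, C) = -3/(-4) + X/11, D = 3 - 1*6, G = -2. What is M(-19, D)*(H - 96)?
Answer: 4429/44 ≈ 100.66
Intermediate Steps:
D = -3 (D = 3 - 6 = -3)
M(X, C) = 3/4 + X/11 (M(X, C) = -3*(-1/4) + X*(1/11) = 3/4 + X/11)
H = -7 (H = -2*6 + 5 = -12 + 5 = -7)
M(-19, D)*(H - 96) = (3/4 + (1/11)*(-19))*(-7 - 96) = (3/4 - 19/11)*(-103) = -43/44*(-103) = 4429/44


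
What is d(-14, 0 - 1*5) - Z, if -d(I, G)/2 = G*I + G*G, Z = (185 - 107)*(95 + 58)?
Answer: -12124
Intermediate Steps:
Z = 11934 (Z = 78*153 = 11934)
d(I, G) = -2*G**2 - 2*G*I (d(I, G) = -2*(G*I + G*G) = -2*(G*I + G**2) = -2*(G**2 + G*I) = -2*G**2 - 2*G*I)
d(-14, 0 - 1*5) - Z = -2*(0 - 1*5)*((0 - 1*5) - 14) - 1*11934 = -2*(0 - 5)*((0 - 5) - 14) - 11934 = -2*(-5)*(-5 - 14) - 11934 = -2*(-5)*(-19) - 11934 = -190 - 11934 = -12124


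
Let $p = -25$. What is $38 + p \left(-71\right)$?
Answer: $1813$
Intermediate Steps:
$38 + p \left(-71\right) = 38 - -1775 = 38 + 1775 = 1813$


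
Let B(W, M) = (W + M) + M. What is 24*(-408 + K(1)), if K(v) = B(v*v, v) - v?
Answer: -9744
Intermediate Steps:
B(W, M) = W + 2*M (B(W, M) = (M + W) + M = W + 2*M)
K(v) = v + v² (K(v) = (v*v + 2*v) - v = (v² + 2*v) - v = v + v²)
24*(-408 + K(1)) = 24*(-408 + 1*(1 + 1)) = 24*(-408 + 1*2) = 24*(-408 + 2) = 24*(-406) = -9744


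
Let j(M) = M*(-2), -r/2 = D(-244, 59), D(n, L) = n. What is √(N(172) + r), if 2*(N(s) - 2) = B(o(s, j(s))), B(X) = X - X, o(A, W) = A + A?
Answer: 7*√10 ≈ 22.136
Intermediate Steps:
r = 488 (r = -2*(-244) = 488)
j(M) = -2*M
o(A, W) = 2*A
B(X) = 0
N(s) = 2 (N(s) = 2 + (½)*0 = 2 + 0 = 2)
√(N(172) + r) = √(2 + 488) = √490 = 7*√10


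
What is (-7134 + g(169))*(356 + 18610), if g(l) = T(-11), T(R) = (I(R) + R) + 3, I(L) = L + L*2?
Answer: -136081050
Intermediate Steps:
I(L) = 3*L (I(L) = L + 2*L = 3*L)
T(R) = 3 + 4*R (T(R) = (3*R + R) + 3 = 4*R + 3 = 3 + 4*R)
g(l) = -41 (g(l) = 3 + 4*(-11) = 3 - 44 = -41)
(-7134 + g(169))*(356 + 18610) = (-7134 - 41)*(356 + 18610) = -7175*18966 = -136081050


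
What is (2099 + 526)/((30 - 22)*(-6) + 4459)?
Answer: 2625/4411 ≈ 0.59510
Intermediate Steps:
(2099 + 526)/((30 - 22)*(-6) + 4459) = 2625/(8*(-6) + 4459) = 2625/(-48 + 4459) = 2625/4411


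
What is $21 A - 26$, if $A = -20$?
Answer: $-446$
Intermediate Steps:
$21 A - 26 = 21 \left(-20\right) - 26 = -420 - 26 = -446$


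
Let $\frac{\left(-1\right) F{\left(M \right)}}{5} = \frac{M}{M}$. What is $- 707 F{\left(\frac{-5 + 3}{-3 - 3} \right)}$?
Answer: $3535$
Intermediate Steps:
$F{\left(M \right)} = -5$ ($F{\left(M \right)} = - 5 \frac{M}{M} = \left(-5\right) 1 = -5$)
$- 707 F{\left(\frac{-5 + 3}{-3 - 3} \right)} = \left(-707\right) \left(-5\right) = 3535$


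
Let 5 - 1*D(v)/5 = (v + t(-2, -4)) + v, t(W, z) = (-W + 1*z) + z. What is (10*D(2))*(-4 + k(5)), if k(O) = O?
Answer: 350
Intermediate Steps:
t(W, z) = -W + 2*z (t(W, z) = (-W + z) + z = (z - W) + z = -W + 2*z)
D(v) = 55 - 10*v (D(v) = 25 - 5*((v + (-1*(-2) + 2*(-4))) + v) = 25 - 5*((v + (2 - 8)) + v) = 25 - 5*((v - 6) + v) = 25 - 5*((-6 + v) + v) = 25 - 5*(-6 + 2*v) = 25 + (30 - 10*v) = 55 - 10*v)
(10*D(2))*(-4 + k(5)) = (10*(55 - 10*2))*(-4 + 5) = (10*(55 - 20))*1 = (10*35)*1 = 350*1 = 350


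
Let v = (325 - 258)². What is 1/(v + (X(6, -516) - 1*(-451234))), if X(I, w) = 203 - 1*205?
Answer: 1/455721 ≈ 2.1943e-6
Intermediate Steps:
X(I, w) = -2 (X(I, w) = 203 - 205 = -2)
v = 4489 (v = 67² = 4489)
1/(v + (X(6, -516) - 1*(-451234))) = 1/(4489 + (-2 - 1*(-451234))) = 1/(4489 + (-2 + 451234)) = 1/(4489 + 451232) = 1/455721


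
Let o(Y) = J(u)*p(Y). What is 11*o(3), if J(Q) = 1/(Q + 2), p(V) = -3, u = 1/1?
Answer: -11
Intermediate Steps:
u = 1 (u = 1*1 = 1)
J(Q) = 1/(2 + Q)
o(Y) = -1 (o(Y) = -3/(2 + 1) = -3/3 = (1/3)*(-3) = -1)
11*o(3) = 11*(-1) = -11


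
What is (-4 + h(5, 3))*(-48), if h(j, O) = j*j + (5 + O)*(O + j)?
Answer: -4080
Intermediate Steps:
h(j, O) = j² + (5 + O)*(O + j)
(-4 + h(5, 3))*(-48) = (-4 + (3² + 5² + 5*3 + 5*5 + 3*5))*(-48) = (-4 + (9 + 25 + 15 + 25 + 15))*(-48) = (-4 + 89)*(-48) = 85*(-48) = -4080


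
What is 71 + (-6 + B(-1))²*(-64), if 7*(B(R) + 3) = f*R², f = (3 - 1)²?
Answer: -219305/49 ≈ -4475.6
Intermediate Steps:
f = 4 (f = 2² = 4)
B(R) = -3 + 4*R²/7 (B(R) = -3 + (4*R²)/7 = -3 + 4*R²/7)
71 + (-6 + B(-1))²*(-64) = 71 + (-6 + (-3 + (4/7)*(-1)²))²*(-64) = 71 + (-6 + (-3 + (4/7)*1))²*(-64) = 71 + (-6 + (-3 + 4/7))²*(-64) = 71 + (-6 - 17/7)²*(-64) = 71 + (-59/7)²*(-64) = 71 + (3481/49)*(-64) = 71 - 222784/49 = -219305/49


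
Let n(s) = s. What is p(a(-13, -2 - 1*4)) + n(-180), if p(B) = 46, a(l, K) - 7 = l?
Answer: -134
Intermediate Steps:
a(l, K) = 7 + l
p(a(-13, -2 - 1*4)) + n(-180) = 46 - 180 = -134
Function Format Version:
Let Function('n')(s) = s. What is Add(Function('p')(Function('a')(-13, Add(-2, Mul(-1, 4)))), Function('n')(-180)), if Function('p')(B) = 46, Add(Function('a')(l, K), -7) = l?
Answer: -134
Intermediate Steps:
Function('a')(l, K) = Add(7, l)
Add(Function('p')(Function('a')(-13, Add(-2, Mul(-1, 4)))), Function('n')(-180)) = Add(46, -180) = -134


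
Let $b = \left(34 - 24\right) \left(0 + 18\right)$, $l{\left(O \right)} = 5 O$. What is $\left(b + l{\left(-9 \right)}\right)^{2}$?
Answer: $18225$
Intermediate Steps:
$b = 180$ ($b = 10 \cdot 18 = 180$)
$\left(b + l{\left(-9 \right)}\right)^{2} = \left(180 + 5 \left(-9\right)\right)^{2} = \left(180 - 45\right)^{2} = 135^{2} = 18225$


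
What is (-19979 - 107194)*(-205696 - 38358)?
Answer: 31037079342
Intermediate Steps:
(-19979 - 107194)*(-205696 - 38358) = -127173*(-244054) = 31037079342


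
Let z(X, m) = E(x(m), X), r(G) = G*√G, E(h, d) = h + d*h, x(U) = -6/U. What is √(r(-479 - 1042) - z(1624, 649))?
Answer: √(6327750 - 24985222119*I)/649 ≈ 172.24 - 172.2*I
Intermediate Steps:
r(G) = G^(3/2)
z(X, m) = -6*(1 + X)/m (z(X, m) = (-6/m)*(1 + X) = -6*(1 + X)/m)
√(r(-479 - 1042) - z(1624, 649)) = √((-479 - 1042)^(3/2) - 6*(-1 - 1*1624)/649) = √((-1521)^(3/2) - 6*(-1 - 1624)/649) = √(-59319*I - 6*(-1625)/649) = √(-59319*I - 1*(-9750/649)) = √(-59319*I + 9750/649) = √(9750/649 - 59319*I)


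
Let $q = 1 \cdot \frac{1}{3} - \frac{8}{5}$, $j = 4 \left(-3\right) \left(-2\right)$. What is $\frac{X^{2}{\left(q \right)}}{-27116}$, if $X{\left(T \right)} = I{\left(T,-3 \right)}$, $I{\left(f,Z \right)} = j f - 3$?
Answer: $- \frac{27889}{677900} \approx -0.04114$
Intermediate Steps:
$j = 24$ ($j = \left(-12\right) \left(-2\right) = 24$)
$I{\left(f,Z \right)} = -3 + 24 f$ ($I{\left(f,Z \right)} = 24 f - 3 = -3 + 24 f$)
$q = - \frac{19}{15}$ ($q = 1 \cdot \frac{1}{3} - \frac{8}{5} = \frac{1}{3} - \frac{8}{5} = - \frac{19}{15} \approx -1.2667$)
$X{\left(T \right)} = -3 + 24 T$
$\frac{X^{2}{\left(q \right)}}{-27116} = \frac{\left(-3 + 24 \left(- \frac{19}{15}\right)\right)^{2}}{-27116} = \left(-3 - \frac{152}{5}\right)^{2} \left(- \frac{1}{27116}\right) = \left(- \frac{167}{5}\right)^{2} \left(- \frac{1}{27116}\right) = \frac{27889}{25} \left(- \frac{1}{27116}\right) = - \frac{27889}{677900}$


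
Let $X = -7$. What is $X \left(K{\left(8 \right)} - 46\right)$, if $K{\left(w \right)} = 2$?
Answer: $308$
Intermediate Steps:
$X \left(K{\left(8 \right)} - 46\right) = - 7 \left(2 - 46\right) = \left(-7\right) \left(-44\right) = 308$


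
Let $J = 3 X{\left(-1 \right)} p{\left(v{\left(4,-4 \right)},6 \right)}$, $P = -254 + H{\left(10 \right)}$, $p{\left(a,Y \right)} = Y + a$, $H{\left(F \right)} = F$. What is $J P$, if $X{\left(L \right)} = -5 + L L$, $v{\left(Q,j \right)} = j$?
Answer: $5856$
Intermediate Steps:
$X{\left(L \right)} = -5 + L^{2}$
$P = -244$ ($P = -254 + 10 = -244$)
$J = -24$ ($J = 3 \left(-5 + \left(-1\right)^{2}\right) \left(6 - 4\right) = 3 \left(-5 + 1\right) 2 = 3 \left(-4\right) 2 = \left(-12\right) 2 = -24$)
$J P = \left(-24\right) \left(-244\right) = 5856$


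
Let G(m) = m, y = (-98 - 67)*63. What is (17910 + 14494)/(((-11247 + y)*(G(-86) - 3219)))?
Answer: 16202/35763405 ≈ 0.00045303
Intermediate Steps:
y = -10395 (y = -165*63 = -10395)
(17910 + 14494)/(((-11247 + y)*(G(-86) - 3219))) = (17910 + 14494)/(((-11247 - 10395)*(-86 - 3219))) = 32404/((-21642*(-3305))) = 32404/71526810 = 32404*(1/71526810) = 16202/35763405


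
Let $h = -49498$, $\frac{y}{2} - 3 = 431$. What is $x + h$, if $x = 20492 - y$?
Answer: $-29874$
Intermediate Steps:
$y = 868$ ($y = 6 + 2 \cdot 431 = 6 + 862 = 868$)
$x = 19624$ ($x = 20492 - 868 = 19624$)
$x + h = 19624 - 49498 = -29874$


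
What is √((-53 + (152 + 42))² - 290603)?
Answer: I*√270722 ≈ 520.31*I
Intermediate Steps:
√((-53 + (152 + 42))² - 290603) = √((-53 + 194)² - 290603) = √(141² - 290603) = √(19881 - 290603) = √(-270722) = I*√270722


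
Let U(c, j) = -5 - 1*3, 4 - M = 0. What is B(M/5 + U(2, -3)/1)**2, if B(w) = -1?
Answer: 1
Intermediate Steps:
M = 4 (M = 4 - 1*0 = 4 + 0 = 4)
U(c, j) = -8 (U(c, j) = -5 - 3 = -8)
B(M/5 + U(2, -3)/1)**2 = (-1)**2 = 1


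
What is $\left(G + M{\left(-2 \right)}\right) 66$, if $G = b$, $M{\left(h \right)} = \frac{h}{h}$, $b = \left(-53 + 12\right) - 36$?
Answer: $-5016$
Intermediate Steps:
$b = -77$ ($b = -41 - 36 = -77$)
$M{\left(h \right)} = 1$
$G = -77$
$\left(G + M{\left(-2 \right)}\right) 66 = \left(-77 + 1\right) 66 = \left(-76\right) 66 = -5016$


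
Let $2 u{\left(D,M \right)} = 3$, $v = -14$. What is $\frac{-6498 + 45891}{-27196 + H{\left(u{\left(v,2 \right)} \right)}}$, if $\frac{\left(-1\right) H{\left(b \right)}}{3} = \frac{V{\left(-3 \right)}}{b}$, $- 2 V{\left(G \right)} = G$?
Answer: $- \frac{39393}{27199} \approx -1.4483$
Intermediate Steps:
$u{\left(D,M \right)} = \frac{3}{2}$ ($u{\left(D,M \right)} = \frac{1}{2} \cdot 3 = \frac{3}{2}$)
$V{\left(G \right)} = - \frac{G}{2}$
$H{\left(b \right)} = - \frac{9}{2 b}$ ($H{\left(b \right)} = - 3 \frac{\left(- \frac{1}{2}\right) \left(-3\right)}{b} = - 3 \frac{3}{2 b} = - \frac{9}{2 b}$)
$\frac{-6498 + 45891}{-27196 + H{\left(u{\left(v,2 \right)} \right)}} = \frac{-6498 + 45891}{-27196 - \frac{9}{2 \cdot \frac{3}{2}}} = \frac{39393}{-27196 - 3} = \frac{39393}{-27199} = 39393 \left(- \frac{1}{27199}\right) = - \frac{39393}{27199}$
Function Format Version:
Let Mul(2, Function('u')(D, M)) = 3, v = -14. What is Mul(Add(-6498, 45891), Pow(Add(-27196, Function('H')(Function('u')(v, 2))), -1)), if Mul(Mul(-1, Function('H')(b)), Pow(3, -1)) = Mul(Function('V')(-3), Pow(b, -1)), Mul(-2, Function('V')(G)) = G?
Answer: Rational(-39393, 27199) ≈ -1.4483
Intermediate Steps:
Function('u')(D, M) = Rational(3, 2) (Function('u')(D, M) = Mul(Rational(1, 2), 3) = Rational(3, 2))
Function('V')(G) = Mul(Rational(-1, 2), G)
Function('H')(b) = Mul(Rational(-9, 2), Pow(b, -1)) (Function('H')(b) = Mul(-3, Mul(Mul(Rational(-1, 2), -3), Pow(b, -1))) = Mul(-3, Mul(Rational(3, 2), Pow(b, -1))) = Mul(Rational(-9, 2), Pow(b, -1)))
Mul(Add(-6498, 45891), Pow(Add(-27196, Function('H')(Function('u')(v, 2))), -1)) = Mul(Add(-6498, 45891), Pow(Add(-27196, Mul(Rational(-9, 2), Pow(Rational(3, 2), -1))), -1)) = Mul(39393, Pow(Add(-27196, Mul(Rational(-9, 2), Rational(2, 3))), -1)) = Mul(39393, Pow(Add(-27196, -3), -1)) = Mul(39393, Pow(-27199, -1)) = Mul(39393, Rational(-1, 27199)) = Rational(-39393, 27199)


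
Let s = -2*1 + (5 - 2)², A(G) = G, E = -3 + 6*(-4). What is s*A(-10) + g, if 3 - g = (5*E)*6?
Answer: 743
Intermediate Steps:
E = -27 (E = -3 - 24 = -27)
s = 7 (s = -2 + 3² = -2 + 9 = 7)
g = 813 (g = 3 - 5*(-27)*6 = 3 - (-135)*6 = 3 - 1*(-810) = 3 + 810 = 813)
s*A(-10) + g = 7*(-10) + 813 = -70 + 813 = 743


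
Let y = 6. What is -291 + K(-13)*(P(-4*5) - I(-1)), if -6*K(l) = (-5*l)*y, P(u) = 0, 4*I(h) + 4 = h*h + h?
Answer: -356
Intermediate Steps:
I(h) = -1 + h/4 + h²/4 (I(h) = -1 + (h*h + h)/4 = -1 + (h² + h)/4 = -1 + (h + h²)/4 = -1 + (h/4 + h²/4) = -1 + h/4 + h²/4)
K(l) = 5*l (K(l) = -(-5*l)*6/6 = -(-5)*l = 5*l)
-291 + K(-13)*(P(-4*5) - I(-1)) = -291 + (5*(-13))*(0 - (-1 + (¼)*(-1) + (¼)*(-1)²)) = -291 - 65*(0 - (-1 - ¼ + (¼)*1)) = -291 - 65*(0 - (-1 - ¼ + ¼)) = -291 - 65*(0 - 1*(-1)) = -291 - 65*(0 + 1) = -291 - 65*1 = -291 - 65 = -356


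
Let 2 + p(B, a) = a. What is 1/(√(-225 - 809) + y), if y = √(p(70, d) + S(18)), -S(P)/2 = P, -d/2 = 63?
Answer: -I/(√1034 + 2*√41) ≈ -0.022241*I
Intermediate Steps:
d = -126 (d = -2*63 = -126)
p(B, a) = -2 + a
S(P) = -2*P
y = 2*I*√41 (y = √((-2 - 126) - 2*18) = √(-128 - 36) = √(-164) = 2*I*√41 ≈ 12.806*I)
1/(√(-225 - 809) + y) = 1/(√(-225 - 809) + 2*I*√41) = 1/(√(-1034) + 2*I*√41) = 1/(I*√1034 + 2*I*√41)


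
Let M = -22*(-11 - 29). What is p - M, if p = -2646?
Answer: -3526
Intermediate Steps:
M = 880 (M = -22*(-40) = 880)
p - M = -2646 - 1*880 = -2646 - 880 = -3526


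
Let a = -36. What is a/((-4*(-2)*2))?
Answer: -9/4 ≈ -2.2500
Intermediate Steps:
a/((-4*(-2)*2)) = -36/(-4*(-2)*2) = -36/(8*2) = -36/16 = -36*1/16 = -9/4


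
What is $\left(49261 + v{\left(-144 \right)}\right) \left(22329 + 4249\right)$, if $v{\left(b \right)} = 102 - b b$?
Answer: $760848406$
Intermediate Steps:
$v{\left(b \right)} = 102 - b^{2}$
$\left(49261 + v{\left(-144 \right)}\right) \left(22329 + 4249\right) = \left(49261 + \left(102 - \left(-144\right)^{2}\right)\right) \left(22329 + 4249\right) = \left(49261 + \left(102 - 20736\right)\right) 26578 = \left(49261 - 20634\right) 26578 = 28627 \cdot 26578 = 760848406$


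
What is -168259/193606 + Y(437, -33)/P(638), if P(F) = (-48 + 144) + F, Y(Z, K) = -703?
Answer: -9271683/5075243 ≈ -1.8268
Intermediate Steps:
P(F) = 96 + F
-168259/193606 + Y(437, -33)/P(638) = -168259/193606 - 703/(96 + 638) = -168259*1/193606 - 703/734 = -24037/27658 - 703*1/734 = -24037/27658 - 703/734 = -9271683/5075243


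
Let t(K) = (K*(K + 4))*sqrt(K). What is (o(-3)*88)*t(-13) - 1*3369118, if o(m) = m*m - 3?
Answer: -3369118 + 61776*I*sqrt(13) ≈ -3.3691e+6 + 2.2274e+5*I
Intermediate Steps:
o(m) = -3 + m**2 (o(m) = m**2 - 3 = -3 + m**2)
t(K) = K**(3/2)*(4 + K) (t(K) = (K*(4 + K))*sqrt(K) = K**(3/2)*(4 + K))
(o(-3)*88)*t(-13) - 1*3369118 = ((-3 + (-3)**2)*88)*((-13)**(3/2)*(4 - 13)) - 1*3369118 = ((-3 + 9)*88)*(-13*I*sqrt(13)*(-9)) - 3369118 = (6*88)*(117*I*sqrt(13)) - 3369118 = 528*(117*I*sqrt(13)) - 3369118 = 61776*I*sqrt(13) - 3369118 = -3369118 + 61776*I*sqrt(13)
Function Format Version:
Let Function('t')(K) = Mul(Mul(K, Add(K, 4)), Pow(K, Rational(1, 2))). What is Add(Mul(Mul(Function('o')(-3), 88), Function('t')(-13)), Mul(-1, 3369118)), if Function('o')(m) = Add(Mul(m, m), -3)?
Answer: Add(-3369118, Mul(61776, I, Pow(13, Rational(1, 2)))) ≈ Add(-3.3691e+6, Mul(2.2274e+5, I))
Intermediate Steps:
Function('o')(m) = Add(-3, Pow(m, 2)) (Function('o')(m) = Add(Pow(m, 2), -3) = Add(-3, Pow(m, 2)))
Function('t')(K) = Mul(Pow(K, Rational(3, 2)), Add(4, K)) (Function('t')(K) = Mul(Mul(K, Add(4, K)), Pow(K, Rational(1, 2))) = Mul(Pow(K, Rational(3, 2)), Add(4, K)))
Add(Mul(Mul(Function('o')(-3), 88), Function('t')(-13)), Mul(-1, 3369118)) = Add(Mul(Mul(Add(-3, Pow(-3, 2)), 88), Mul(Pow(-13, Rational(3, 2)), Add(4, -13))), Mul(-1, 3369118)) = Add(Mul(Mul(Add(-3, 9), 88), Mul(Mul(-13, I, Pow(13, Rational(1, 2))), -9)), -3369118) = Add(Mul(Mul(6, 88), Mul(117, I, Pow(13, Rational(1, 2)))), -3369118) = Add(Mul(528, Mul(117, I, Pow(13, Rational(1, 2)))), -3369118) = Add(Mul(61776, I, Pow(13, Rational(1, 2))), -3369118) = Add(-3369118, Mul(61776, I, Pow(13, Rational(1, 2))))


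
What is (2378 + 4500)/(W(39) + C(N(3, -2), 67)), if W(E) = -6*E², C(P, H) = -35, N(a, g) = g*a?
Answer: -6878/9161 ≈ -0.75079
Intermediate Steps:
N(a, g) = a*g
(2378 + 4500)/(W(39) + C(N(3, -2), 67)) = (2378 + 4500)/(-6*39² - 35) = 6878/(-6*1521 - 35) = 6878/(-9126 - 35) = 6878/(-9161) = 6878*(-1/9161) = -6878/9161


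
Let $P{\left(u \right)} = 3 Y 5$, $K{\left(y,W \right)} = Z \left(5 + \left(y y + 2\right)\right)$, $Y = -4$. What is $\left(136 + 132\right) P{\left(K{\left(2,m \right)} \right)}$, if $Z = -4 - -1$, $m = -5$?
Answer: $-16080$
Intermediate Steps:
$Z = -3$ ($Z = -4 + 1 = -3$)
$K{\left(y,W \right)} = -21 - 3 y^{2}$ ($K{\left(y,W \right)} = - 3 \left(5 + \left(y y + 2\right)\right) = - 3 \left(5 + \left(y^{2} + 2\right)\right) = - 3 \left(5 + \left(2 + y^{2}\right)\right) = - 3 \left(7 + y^{2}\right) = -21 - 3 y^{2}$)
$P{\left(u \right)} = -60$ ($P{\left(u \right)} = 3 \left(-4\right) 5 = \left(-12\right) 5 = -60$)
$\left(136 + 132\right) P{\left(K{\left(2,m \right)} \right)} = \left(136 + 132\right) \left(-60\right) = 268 \left(-60\right) = -16080$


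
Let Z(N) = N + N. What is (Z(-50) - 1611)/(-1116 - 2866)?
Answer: 1711/3982 ≈ 0.42968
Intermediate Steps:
Z(N) = 2*N
(Z(-50) - 1611)/(-1116 - 2866) = (2*(-50) - 1611)/(-1116 - 2866) = (-100 - 1611)/(-3982) = -1711*(-1/3982) = 1711/3982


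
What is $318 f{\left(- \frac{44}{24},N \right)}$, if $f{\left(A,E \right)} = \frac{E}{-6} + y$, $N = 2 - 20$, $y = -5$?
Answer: $-636$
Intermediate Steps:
$N = -18$ ($N = 2 - 20 = -18$)
$f{\left(A,E \right)} = -5 - \frac{E}{6}$ ($f{\left(A,E \right)} = \frac{E}{-6} - 5 = E \left(- \frac{1}{6}\right) - 5 = - \frac{E}{6} - 5 = -5 - \frac{E}{6}$)
$318 f{\left(- \frac{44}{24},N \right)} = 318 \left(-5 - -3\right) = 318 \left(-5 + 3\right) = 318 \left(-2\right) = -636$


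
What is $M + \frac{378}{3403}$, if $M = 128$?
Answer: $\frac{435962}{3403} \approx 128.11$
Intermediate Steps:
$M + \frac{378}{3403} = 128 + \frac{378}{3403} = \frac{435962}{3403}$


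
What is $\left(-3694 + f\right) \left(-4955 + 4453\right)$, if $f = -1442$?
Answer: $2578272$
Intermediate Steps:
$\left(-3694 + f\right) \left(-4955 + 4453\right) = \left(-3694 - 1442\right) \left(-4955 + 4453\right) = \left(-5136\right) \left(-502\right) = 2578272$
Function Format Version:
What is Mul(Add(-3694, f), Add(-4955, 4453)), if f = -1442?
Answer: 2578272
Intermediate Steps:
Mul(Add(-3694, f), Add(-4955, 4453)) = Mul(Add(-3694, -1442), Add(-4955, 4453)) = Mul(-5136, -502) = 2578272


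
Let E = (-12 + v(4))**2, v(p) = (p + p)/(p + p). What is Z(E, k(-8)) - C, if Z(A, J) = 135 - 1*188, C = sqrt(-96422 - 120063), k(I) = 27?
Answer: -53 - I*sqrt(216485) ≈ -53.0 - 465.28*I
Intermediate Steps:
v(p) = 1 (v(p) = (2*p)/((2*p)) = (2*p)*(1/(2*p)) = 1)
E = 121 (E = (-12 + 1)**2 = (-11)**2 = 121)
C = I*sqrt(216485) (C = sqrt(-216485) = I*sqrt(216485) ≈ 465.28*I)
Z(A, J) = -53 (Z(A, J) = 135 - 188 = -53)
Z(E, k(-8)) - C = -53 - I*sqrt(216485)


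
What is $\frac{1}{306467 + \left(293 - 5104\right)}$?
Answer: $\frac{1}{301656} \approx 3.315 \cdot 10^{-6}$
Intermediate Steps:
$\frac{1}{306467 + \left(293 - 5104\right)} = \frac{1}{306467 - 4811} = \frac{1}{301656}$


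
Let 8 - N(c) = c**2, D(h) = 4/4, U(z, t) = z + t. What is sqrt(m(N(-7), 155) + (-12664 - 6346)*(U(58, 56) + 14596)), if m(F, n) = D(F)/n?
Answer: I*sqrt(6718281327345)/155 ≈ 16722.0*I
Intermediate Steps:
U(z, t) = t + z
D(h) = 1 (D(h) = 4*(1/4) = 1)
N(c) = 8 - c**2
m(F, n) = 1/n
sqrt(m(N(-7), 155) + (-12664 - 6346)*(U(58, 56) + 14596)) = sqrt(1/155 + (-12664 - 6346)*((56 + 58) + 14596)) = sqrt(1/155 - 19010*(114 + 14596)) = sqrt(1/155 - 19010*14710) = sqrt(1/155 - 279637100) = sqrt(-43343750499/155) = I*sqrt(6718281327345)/155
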